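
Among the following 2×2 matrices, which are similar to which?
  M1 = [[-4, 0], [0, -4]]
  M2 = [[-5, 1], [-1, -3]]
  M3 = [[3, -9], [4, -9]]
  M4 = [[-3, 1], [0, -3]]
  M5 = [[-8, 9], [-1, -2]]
Characteristic polynomials: χ_{M1} = (x + 4)^2, χ_{M2} = (x + 4)^2, χ_{M3} = (x + 3)^2, χ_{M4} = (x + 3)^2, χ_{M5} = (x + 5)^2.

{M1}: invariant factors x + 4, x + 4.

{M2}: invariant factors (x + 4)^2.

{M3, M4}: invariant factors (x + 3)^2.

{M5}: invariant factors (x + 5)^2.

Matrices are similar if and only if their invariant-factor lists agree; the partition into similarity classes is {M1}, {M2}, {M3, M4}, {M5}.

4 classes: {M1}, {M2}, {M3, M4}, {M5}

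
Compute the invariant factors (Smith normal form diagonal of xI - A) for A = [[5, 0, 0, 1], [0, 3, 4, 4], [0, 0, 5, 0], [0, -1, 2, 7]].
The Jordan structure of A has elementary divisors (x - 5)^3, (x - 5). Arranging the block sizes at each eigenvalue in decreasing order and taking row products gives the invariant factors.

Invariant factors (smallest first, each dividing the next): x - 5, (x - 5)^3.

Check: the last factor (x - 5)^3 is the minimal polynomial, and the product (x - 5)^4 is the characteristic polynomial.

x - 5, (x - 5)^3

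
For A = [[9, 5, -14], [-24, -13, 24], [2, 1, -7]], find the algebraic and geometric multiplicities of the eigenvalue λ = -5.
algebraic multiplicity 2, geometric multiplicity 1

The characteristic polynomial is (x + 1)(x + 5)^2, so the factor x + 5 appears with exponent 2: the algebraic multiplicity is 2.

rank(A + 5I) = 2, so the eigenspace has dimension 3 - 2 = 1: the geometric multiplicity is 1.

Since 1 < 2, A is not diagonalizable.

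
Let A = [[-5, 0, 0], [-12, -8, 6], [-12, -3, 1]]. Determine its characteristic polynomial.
xI - A = [[x + 5, 0, 0], [12, x + 8, -6], [12, 3, x - 1]].

Expanding det(xI - A) along the first row:
det(xI - A) = + (x + 5)·det([[x + 8, -6], [3, x - 1]]) - (0)·det([[12, -6], [12, x - 1]]) + (0)·det([[12, x + 8], [12, 3]]).

Evaluating gives χ_A(x) = x^3 + 12x^2 + 45x + 50 = (x + 2)(x + 5)^2.

χ_A(x) = (x + 2)(x + 5)^2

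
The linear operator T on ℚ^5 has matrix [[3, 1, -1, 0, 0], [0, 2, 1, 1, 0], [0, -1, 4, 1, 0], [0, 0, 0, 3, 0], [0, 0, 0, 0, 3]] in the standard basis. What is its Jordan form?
The characteristic polynomial is det(xI - A) = (x - 3)^5, so the eigenvalues are 3 (algebraic multiplicity 5).

For λ = 3: rank(A - 3I) = 2, rank((A - 3I)^2) = 0. The eigenspace has dimension 5 - 2 = 3, so there are 3 Jordan blocks; the rank sequence gives block sizes [2, 2, 1].

Assembling the blocks gives the Jordan form J above.

J = [[3, 1, 0, 0, 0], [0, 3, 0, 0, 0], [0, 0, 3, 1, 0], [0, 0, 0, 3, 0], [0, 0, 0, 0, 3]]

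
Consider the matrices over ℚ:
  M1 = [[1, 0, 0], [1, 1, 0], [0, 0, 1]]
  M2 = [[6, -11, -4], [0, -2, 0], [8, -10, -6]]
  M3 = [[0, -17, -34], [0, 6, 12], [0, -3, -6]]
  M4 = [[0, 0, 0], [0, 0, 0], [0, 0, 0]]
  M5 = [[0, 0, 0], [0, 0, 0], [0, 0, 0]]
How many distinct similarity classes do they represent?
4 classes: {M1}, {M2}, {M3}, {M4, M5}

Characteristic polynomials: χ_{M1} = (x - 1)^3, χ_{M2} = (x - 2)(x + 2)^2, χ_{M3} = x^3, χ_{M4} = x^3, χ_{M5} = x^3.

{M1}: invariant factors x - 1, (x - 1)^2.

{M2}: invariant factors (x - 2)(x + 2)^2.

{M3}: invariant factors x, x^2.

{M4, M5}: invariant factors x, x, x.

Matrices are similar if and only if their invariant-factor lists agree; the partition into similarity classes is {M1}, {M2}, {M3}, {M4, M5}.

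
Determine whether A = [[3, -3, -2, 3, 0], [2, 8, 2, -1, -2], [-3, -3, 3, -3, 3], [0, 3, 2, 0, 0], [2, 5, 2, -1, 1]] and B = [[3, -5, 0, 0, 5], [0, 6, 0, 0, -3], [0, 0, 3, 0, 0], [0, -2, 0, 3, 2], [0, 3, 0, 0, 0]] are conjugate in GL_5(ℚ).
Both have characteristic polynomial (x - 3)^5 and minimal polynomial (x - 3)^2. But rank(A - 3I) = 2 for A while rank(B - 3I) = 1 for B, so the number of Jordan blocks at λ = 3 differs. A and B are not similar.

No.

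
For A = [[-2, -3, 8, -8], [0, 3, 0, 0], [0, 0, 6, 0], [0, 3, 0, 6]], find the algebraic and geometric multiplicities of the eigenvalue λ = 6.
The characteristic polynomial is (x - 6)^2(x - 3)(x + 2), so the factor x - 6 appears with exponent 2: the algebraic multiplicity is 2.

rank(A - 6I) = 2, so the eigenspace has dimension 4 - 2 = 2: the geometric multiplicity is 2.

algebraic multiplicity 2, geometric multiplicity 2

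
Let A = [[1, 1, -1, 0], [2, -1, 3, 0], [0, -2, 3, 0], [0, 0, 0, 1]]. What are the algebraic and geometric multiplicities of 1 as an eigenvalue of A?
The characteristic polynomial is (x - 1)^4, so the factor x - 1 appears with exponent 4: the algebraic multiplicity is 4.

rank(A - I) = 2, so the eigenspace has dimension 4 - 2 = 2: the geometric multiplicity is 2.

Since 2 < 4, A is not diagonalizable.

algebraic multiplicity 4, geometric multiplicity 2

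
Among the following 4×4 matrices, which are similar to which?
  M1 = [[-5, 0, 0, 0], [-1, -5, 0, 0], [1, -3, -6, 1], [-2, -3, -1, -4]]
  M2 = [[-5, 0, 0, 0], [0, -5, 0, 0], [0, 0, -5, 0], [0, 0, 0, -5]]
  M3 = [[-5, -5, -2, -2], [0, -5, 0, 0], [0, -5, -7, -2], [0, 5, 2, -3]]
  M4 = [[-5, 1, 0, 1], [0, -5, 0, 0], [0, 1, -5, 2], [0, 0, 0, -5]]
Characteristic polynomials: χ_{M1} = (x + 5)^4, χ_{M2} = (x + 5)^4, χ_{M3} = (x + 5)^4, χ_{M4} = (x + 5)^4.

{M1, M4}: invariant factors (x + 5)^2, (x + 5)^2.

{M2}: invariant factors x + 5, x + 5, x + 5, x + 5.

{M3}: invariant factors x + 5, x + 5, (x + 5)^2.

Matrices are similar if and only if their invariant-factor lists agree; the partition into similarity classes is {M1, M4}, {M2}, {M3}.

3 classes: {M1, M4}, {M2}, {M3}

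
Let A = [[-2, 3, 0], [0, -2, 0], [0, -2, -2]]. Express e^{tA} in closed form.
A has Jordan form J = [[-2, 1, 0], [0, -2, 0], [0, 0, -2]] with A = PJP^{-1}, so e^{tA} = P e^{tJ} P^{-1}.

For a Jordan block J_k(λ), e^{tJ_k(λ)} = e^{λt} · (I + tN + t^2 N^2/2! + ... + t^{k-1} N^{k-1}/(k-1)!) where N is the nilpotent superdiagonal part.

Assembling the blocks and conjugating back gives the entries of e^{tA} as shown above.

e^{tA} = [[e^{-2*t}, 3*t*e^{-2*t}, 0], [0, e^{-2*t}, 0], [0, -2*t*e^{-2*t}, e^{-2*t}]]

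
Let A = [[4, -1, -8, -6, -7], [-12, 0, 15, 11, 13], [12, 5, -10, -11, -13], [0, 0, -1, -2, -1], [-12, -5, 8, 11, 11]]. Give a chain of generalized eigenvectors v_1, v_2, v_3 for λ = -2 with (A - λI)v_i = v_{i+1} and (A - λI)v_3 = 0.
v_1 = [[1, -3, 3, 0, -2]]^T, v_2 = [[-1, 1, -1, -1, 1]]^T, v_3 = [[0, 1, -1, 0, 1]]^T

We seek v_1 ∈ ker((A + 2I)^3) \ ker((A + 2I)^2), then set v_{i+1} = (A + 2I) v_i.

One such chain is v_1 = [[1, -3, 3, 0, -2]]^T, v_2 = [[-1, 1, -1, -1, 1]]^T, v_3 = [[0, 1, -1, 0, 1]]^T. Check: (A + 2I) v_3 = [[0, 0, 0, 0, 0]]^T = 0.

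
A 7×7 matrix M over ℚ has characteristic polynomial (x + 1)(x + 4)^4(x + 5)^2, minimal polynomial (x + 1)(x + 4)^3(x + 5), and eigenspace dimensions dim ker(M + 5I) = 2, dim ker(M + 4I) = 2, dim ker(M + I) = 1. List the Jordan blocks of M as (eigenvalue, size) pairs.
Jordan blocks: (-5, 1), (-5, 1), (-4, 3), (-4, 1), (-1, 1)

λ = -5: algebraic multiplicity 2 (exponent in χ_M), largest block size 1 (exponent in m_M), 2 blocks (geometric multiplicity). These force block sizes [1, 1].
λ = -4: algebraic multiplicity 4 (exponent in χ_M), largest block size 3 (exponent in m_M), 2 blocks (geometric multiplicity). These force block sizes [3, 1].
λ = -1: algebraic multiplicity 1 (exponent in χ_M), largest block size 1 (exponent in m_M), 1 block (geometric multiplicity). This forces block sizes [1].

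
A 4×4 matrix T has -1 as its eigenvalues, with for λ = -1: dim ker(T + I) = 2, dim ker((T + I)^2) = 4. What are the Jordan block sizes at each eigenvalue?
λ = -1: successive nullity increments [2, 2] count blocks of size ≥ k; block sizes are [2, 2].

Jordan blocks: (-1, 2), (-1, 2)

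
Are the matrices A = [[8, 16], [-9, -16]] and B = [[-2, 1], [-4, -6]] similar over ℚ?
Yes.

Two matrices over a field are similar if and only if they have the same invariant factors.

Both A and B have characteristic polynomial (x + 4)^2 and minimal polynomial (x + 4)^2. Computing further, both have invariant factors (x + 4)^2. Hence A and B are similar.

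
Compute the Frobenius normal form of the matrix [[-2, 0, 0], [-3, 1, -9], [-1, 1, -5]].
The invariant factors of A (the non-unit diagonal entries of the Smith normal form of xI - A over ℚ[x]) are x + 2, (x + 2)^2, each dividing the next. The characteristic polynomial is their product, (x + 2)^3.

The rational canonical form is the block-diagonal matrix of companion matrices C(f_i):
R = [[-2, 0, 0], [0, 0, -4], [0, 1, -4]].

R = [[-2, 0, 0], [0, 0, -4], [0, 1, -4]]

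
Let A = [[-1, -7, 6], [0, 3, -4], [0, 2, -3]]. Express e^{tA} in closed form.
A has Jordan form J = [[-1, 1, 0], [0, -1, 0], [0, 0, 1]] with A = PJP^{-1}, so e^{tA} = P e^{tJ} P^{-1}.

For a Jordan block J_k(λ), e^{tJ_k(λ)} = e^{λt} · (I + tN + t^2 N^2/2! + ... + t^{k-1} N^{k-1}/(k-1)!) where N is the nilpotent superdiagonal part.

Assembling the blocks and conjugating back gives the entries of e^{tA} as shown above.

e^{tA} = [[e^{-t}, (t - 4*e^{2*t} + 4)*e^{-t}, 2*(-t + 2*e^{2*t} - 2)*e^{-t}], [0, 3*sinh(t) + cosh(t), -4*sinh(t)], [0, 2*sinh(t), -e^{t} + 2*e^{-t}]]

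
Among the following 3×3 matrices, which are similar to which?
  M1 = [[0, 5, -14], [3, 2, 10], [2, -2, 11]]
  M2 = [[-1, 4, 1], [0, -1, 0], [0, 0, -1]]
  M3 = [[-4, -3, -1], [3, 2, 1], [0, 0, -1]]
2 classes: {M1}, {M2, M3}

Characteristic polynomials: χ_{M1} = (x - 5)^2(x - 3), χ_{M2} = (x + 1)^3, χ_{M3} = (x + 1)^3.

{M1}: invariant factors (x - 5)^2(x - 3).

{M2, M3}: invariant factors x + 1, (x + 1)^2.

Matrices are similar if and only if their invariant-factor lists agree; the partition into similarity classes is {M1}, {M2, M3}.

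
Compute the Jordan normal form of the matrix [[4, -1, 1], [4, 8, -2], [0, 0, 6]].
J = [[6, 1, 0], [0, 6, 0], [0, 0, 6]]

The characteristic polynomial is det(xI - A) = (x - 6)^3, so the eigenvalues are 6 (algebraic multiplicity 3).

For λ = 6: rank(A - 6I) = 1, rank((A - 6I)^2) = 0. The eigenspace has dimension 3 - 1 = 2, so there are 2 Jordan blocks; the rank sequence gives block sizes [2, 1].

Assembling the blocks gives the Jordan form J above.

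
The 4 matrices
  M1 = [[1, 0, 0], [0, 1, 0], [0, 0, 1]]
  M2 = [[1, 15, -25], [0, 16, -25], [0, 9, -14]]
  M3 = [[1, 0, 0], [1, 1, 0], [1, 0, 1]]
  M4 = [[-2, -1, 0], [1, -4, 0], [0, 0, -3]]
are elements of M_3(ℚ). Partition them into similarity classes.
3 classes: {M1}, {M2, M3}, {M4}

Characteristic polynomials: χ_{M1} = (x - 1)^3, χ_{M2} = (x - 1)^3, χ_{M3} = (x - 1)^3, χ_{M4} = (x + 3)^3.

{M1}: invariant factors x - 1, x - 1, x - 1.

{M2, M3}: invariant factors x - 1, (x - 1)^2.

{M4}: invariant factors x + 3, (x + 3)^2.

Matrices are similar if and only if their invariant-factor lists agree; the partition into similarity classes is {M1}, {M2, M3}, {M4}.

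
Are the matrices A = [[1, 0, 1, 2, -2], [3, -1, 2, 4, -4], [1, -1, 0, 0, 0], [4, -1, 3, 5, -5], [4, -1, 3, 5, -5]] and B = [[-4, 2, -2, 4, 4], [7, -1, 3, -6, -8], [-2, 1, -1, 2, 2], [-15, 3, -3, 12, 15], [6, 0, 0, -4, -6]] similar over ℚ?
Two matrices over a field are similar if and only if they have the same invariant factors.

Both A and B have characteristic polynomial x^5 and minimal polynomial x^3. Computing further, both have invariant factors x^2, x^3. Hence A and B are similar.

Yes.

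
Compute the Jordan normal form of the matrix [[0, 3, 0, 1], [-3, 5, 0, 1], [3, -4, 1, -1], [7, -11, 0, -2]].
J = [[1, 1, 0, 0], [0, 1, 1, 0], [0, 0, 1, 0], [0, 0, 0, 1]]

The characteristic polynomial is det(xI - A) = (x - 1)^4, so the eigenvalues are 1 (algebraic multiplicity 4).

For λ = 1: rank(A - I) = 2, rank((A - I)^2) = 1, rank((A - I)^3) = 0. The eigenspace has dimension 4 - 2 = 2, so there are 2 Jordan blocks; the rank sequence gives block sizes [3, 1].

Assembling the blocks gives the Jordan form J above.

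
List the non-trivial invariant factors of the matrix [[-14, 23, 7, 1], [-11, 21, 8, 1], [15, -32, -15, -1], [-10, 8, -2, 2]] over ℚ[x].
The Jordan structure of A has elementary divisors (x + 5)^2, (x - 2)^2. Arranging the block sizes at each eigenvalue in decreasing order and taking row products gives the invariant factors.

Invariant factors (smallest first, each dividing the next): (x - 2)^2(x + 5)^2.

Check: the last factor (x - 2)^2(x + 5)^2 is the minimal polynomial, and the product (x - 2)^2(x + 5)^2 is the characteristic polynomial.

(x - 2)^2(x + 5)^2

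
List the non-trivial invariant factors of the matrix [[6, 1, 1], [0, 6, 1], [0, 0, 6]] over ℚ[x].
(x - 6)^3

The Jordan structure of A has elementary divisors (x - 6)^3. Arranging the block sizes at each eigenvalue in decreasing order and taking row products gives the invariant factors.

Invariant factors (smallest first, each dividing the next): (x - 6)^3.

Check: the last factor (x - 6)^3 is the minimal polynomial, and the product (x - 6)^3 is the characteristic polynomial.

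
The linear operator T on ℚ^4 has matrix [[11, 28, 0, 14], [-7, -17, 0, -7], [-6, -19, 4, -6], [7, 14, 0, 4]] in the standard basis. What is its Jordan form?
J = [[-3, 0, 0, 0], [0, -3, 0, 0], [0, 0, 4, 1], [0, 0, 0, 4]]

The characteristic polynomial is det(xI - A) = (x - 4)^2(x + 3)^2, so the eigenvalues are -3 (algebraic multiplicity 2), 4 (algebraic multiplicity 2).

For λ = -3: rank(A + 3I) = 2. The eigenspace has dimension 4 - 2 = 2, so there are 2 Jordan blocks; the rank sequence gives block sizes [1, 1].

For λ = 4: rank(A - 4I) = 3, rank((A - 4I)^2) = 2. The eigenspace has dimension 4 - 3 = 1, so there is 1 Jordan block; the rank sequence gives block sizes [2].

Assembling the blocks gives the Jordan form J above.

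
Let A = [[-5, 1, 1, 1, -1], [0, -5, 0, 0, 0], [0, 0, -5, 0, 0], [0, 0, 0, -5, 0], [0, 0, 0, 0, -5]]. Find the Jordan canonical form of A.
The characteristic polynomial is det(xI - A) = (x + 5)^5, so the eigenvalues are -5 (algebraic multiplicity 5).

For λ = -5: rank(A + 5I) = 1, rank((A + 5I)^2) = 0. The eigenspace has dimension 5 - 1 = 4, so there are 4 Jordan blocks; the rank sequence gives block sizes [2, 1, 1, 1].

Assembling the blocks gives the Jordan form J above.

J = [[-5, 1, 0, 0, 0], [0, -5, 0, 0, 0], [0, 0, -5, 0, 0], [0, 0, 0, -5, 0], [0, 0, 0, 0, -5]]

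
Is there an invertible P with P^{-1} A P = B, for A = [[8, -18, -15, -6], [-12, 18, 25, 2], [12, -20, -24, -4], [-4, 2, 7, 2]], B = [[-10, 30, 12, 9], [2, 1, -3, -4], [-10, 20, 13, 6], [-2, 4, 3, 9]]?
trace(A) = 4 but trace(B) = 13. The trace is a similarity invariant, so A and B are not similar.

No.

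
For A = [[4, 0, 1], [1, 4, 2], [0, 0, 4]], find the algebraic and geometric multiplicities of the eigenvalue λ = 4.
algebraic multiplicity 3, geometric multiplicity 1

The characteristic polynomial is (x - 4)^3, so the factor x - 4 appears with exponent 3: the algebraic multiplicity is 3.

rank(A - 4I) = 2, so the eigenspace has dimension 3 - 2 = 1: the geometric multiplicity is 1.

Since 1 < 3, A is not diagonalizable.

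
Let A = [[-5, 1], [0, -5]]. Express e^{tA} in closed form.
e^{tA} = [[e^{-5*t}, t*e^{-5*t}], [0, e^{-5*t}]]

A has Jordan form J = [[-5, 1], [0, -5]] with A = PJP^{-1}, so e^{tA} = P e^{tJ} P^{-1}.

For a Jordan block J_k(λ), e^{tJ_k(λ)} = e^{λt} · (I + tN + t^2 N^2/2! + ... + t^{k-1} N^{k-1}/(k-1)!) where N is the nilpotent superdiagonal part.

Assembling the blocks and conjugating back gives the entries of e^{tA} as shown above.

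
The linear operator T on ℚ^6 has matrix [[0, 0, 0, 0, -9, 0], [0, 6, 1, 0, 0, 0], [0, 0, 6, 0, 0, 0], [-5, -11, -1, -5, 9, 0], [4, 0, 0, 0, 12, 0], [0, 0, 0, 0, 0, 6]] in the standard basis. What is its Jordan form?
J = [[-5, 0, 0, 0, 0, 0], [0, 6, 1, 0, 0, 0], [0, 0, 6, 0, 0, 0], [0, 0, 0, 6, 1, 0], [0, 0, 0, 0, 6, 0], [0, 0, 0, 0, 0, 6]]

The characteristic polynomial is det(xI - A) = (x - 6)^5(x + 5), so the eigenvalues are -5 (algebraic multiplicity 1), 6 (algebraic multiplicity 5).

For λ = -5: algebraic multiplicity 1 gives one 1×1 block.

For λ = 6: rank(A - 6I) = 3, rank((A - 6I)^2) = 1. The eigenspace has dimension 6 - 3 = 3, so there are 3 Jordan blocks; the rank sequence gives block sizes [2, 2, 1].

Assembling the blocks gives the Jordan form J above.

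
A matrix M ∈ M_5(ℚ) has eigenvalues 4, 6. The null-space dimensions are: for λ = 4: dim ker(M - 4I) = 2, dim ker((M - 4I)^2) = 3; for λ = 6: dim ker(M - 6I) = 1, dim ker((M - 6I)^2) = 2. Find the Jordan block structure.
Jordan blocks: (4, 2), (4, 1), (6, 2)

λ = 4: successive nullity increments [2, 1] count blocks of size ≥ k; block sizes are [2, 1].
λ = 6: successive nullity increments [1, 1] count blocks of size ≥ k; block sizes are [2].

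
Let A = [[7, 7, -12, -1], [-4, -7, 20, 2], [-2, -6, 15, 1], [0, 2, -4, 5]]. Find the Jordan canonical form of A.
J = [[5, 1, 0, 0], [0, 5, 0, 0], [0, 0, 5, 1], [0, 0, 0, 5]]

The characteristic polynomial is det(xI - A) = (x - 5)^4, so the eigenvalues are 5 (algebraic multiplicity 4).

For λ = 5: rank(A - 5I) = 2, rank((A - 5I)^2) = 0. The eigenspace has dimension 4 - 2 = 2, so there are 2 Jordan blocks; the rank sequence gives block sizes [2, 2].

Assembling the blocks gives the Jordan form J above.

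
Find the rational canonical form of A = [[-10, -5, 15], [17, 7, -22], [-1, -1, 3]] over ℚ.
R = [[0, 0, 5], [1, 0, 1], [0, 1, 0]]

The invariant factors of A (the non-unit diagonal entries of the Smith normal form of xI - A over ℚ[x]) are x^3 - x - 5, each dividing the next. The characteristic polynomial is their product, x^3 - x - 5.

The rational canonical form is the block-diagonal matrix of companion matrices C(f_i):
R = [[0, 0, 5], [1, 0, 1], [0, 1, 0]].

Note the characteristic polynomial does not split into linear factors over ℚ, so A has no Jordan form over ℚ; the rational canonical form exists over any field.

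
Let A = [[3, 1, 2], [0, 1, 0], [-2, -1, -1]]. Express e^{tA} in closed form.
e^{tA} = [[(2*t + 1)*e^{t}, t*e^{t}, 2*t*e^{t}], [0, e^{t}, 0], [-2*t*e^{t}, -t*e^{t}, (1 - 2*t)*e^{t}]]

A has Jordan form J = [[1, 1, 0], [0, 1, 0], [0, 0, 1]] with A = PJP^{-1}, so e^{tA} = P e^{tJ} P^{-1}.

For a Jordan block J_k(λ), e^{tJ_k(λ)} = e^{λt} · (I + tN + t^2 N^2/2! + ... + t^{k-1} N^{k-1}/(k-1)!) where N is the nilpotent superdiagonal part.

Assembling the blocks and conjugating back gives the entries of e^{tA} as shown above.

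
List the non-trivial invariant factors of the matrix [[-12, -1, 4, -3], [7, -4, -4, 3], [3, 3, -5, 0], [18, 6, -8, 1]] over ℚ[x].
The Jordan structure of A has elementary divisors (x + 5)^2, (x + 5)^2. Arranging the block sizes at each eigenvalue in decreasing order and taking row products gives the invariant factors.

Invariant factors (smallest first, each dividing the next): (x + 5)^2, (x + 5)^2.

Check: the last factor (x + 5)^2 is the minimal polynomial, and the product (x + 5)^4 is the characteristic polynomial.

(x + 5)^2, (x + 5)^2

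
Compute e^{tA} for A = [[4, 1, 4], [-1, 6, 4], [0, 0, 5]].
e^{tA} = [[(1 - t)*e^{5*t}, t*e^{5*t}, 4*t*e^{5*t}], [-t*e^{5*t}, (t + 1)*e^{5*t}, 4*t*e^{5*t}], [0, 0, e^{5*t}]]

A has Jordan form J = [[5, 1, 0], [0, 5, 0], [0, 0, 5]] with A = PJP^{-1}, so e^{tA} = P e^{tJ} P^{-1}.

For a Jordan block J_k(λ), e^{tJ_k(λ)} = e^{λt} · (I + tN + t^2 N^2/2! + ... + t^{k-1} N^{k-1}/(k-1)!) where N is the nilpotent superdiagonal part.

Assembling the blocks and conjugating back gives the entries of e^{tA} as shown above.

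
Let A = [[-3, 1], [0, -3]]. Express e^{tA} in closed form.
e^{tA} = [[e^{-3*t}, t*e^{-3*t}], [0, e^{-3*t}]]

A has Jordan form J = [[-3, 1], [0, -3]] with A = PJP^{-1}, so e^{tA} = P e^{tJ} P^{-1}.

For a Jordan block J_k(λ), e^{tJ_k(λ)} = e^{λt} · (I + tN + t^2 N^2/2! + ... + t^{k-1} N^{k-1}/(k-1)!) where N is the nilpotent superdiagonal part.

Assembling the blocks and conjugating back gives the entries of e^{tA} as shown above.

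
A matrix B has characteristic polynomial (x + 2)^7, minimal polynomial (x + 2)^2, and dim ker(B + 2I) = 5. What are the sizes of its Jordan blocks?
λ = -2: algebraic multiplicity 7 (exponent in χ_B), largest block size 2 (exponent in m_B), 5 blocks (geometric multiplicity). These force block sizes [2, 2, 1, 1, 1].

Jordan blocks: (-2, 2), (-2, 2), (-2, 1), (-2, 1), (-2, 1)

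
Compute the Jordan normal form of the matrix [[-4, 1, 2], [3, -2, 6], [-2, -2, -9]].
The characteristic polynomial is det(xI - A) = (x + 5)^3, so the eigenvalues are -5 (algebraic multiplicity 3).

For λ = -5: rank(A + 5I) = 1, rank((A + 5I)^2) = 0. The eigenspace has dimension 3 - 1 = 2, so there are 2 Jordan blocks; the rank sequence gives block sizes [2, 1].

Assembling the blocks gives the Jordan form J above.

J = [[-5, 1, 0], [0, -5, 0], [0, 0, -5]]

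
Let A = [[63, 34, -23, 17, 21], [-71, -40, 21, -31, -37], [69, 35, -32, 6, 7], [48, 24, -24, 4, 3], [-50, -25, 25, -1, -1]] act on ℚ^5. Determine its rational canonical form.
The invariant factors of A (the non-unit diagonal entries of the Smith normal form of xI - A over ℚ[x]) are x^2 + 2x - 4, (x + 2)(x^2 + 2x - 4), each dividing the next. The characteristic polynomial is their product, (x + 2)(x^2 + 2x - 4)^2.

The rational canonical form is the block-diagonal matrix of companion matrices C(f_i):
R = [[0, 4, 0, 0, 0], [1, -2, 0, 0, 0], [0, 0, 0, 0, 8], [0, 0, 1, 0, 0], [0, 0, 0, 1, -4]].

Note the characteristic polynomial does not split into linear factors over ℚ, so A has no Jordan form over ℚ; the rational canonical form exists over any field.

R = [[0, 4, 0, 0, 0], [1, -2, 0, 0, 0], [0, 0, 0, 0, 8], [0, 0, 1, 0, 0], [0, 0, 0, 1, -4]]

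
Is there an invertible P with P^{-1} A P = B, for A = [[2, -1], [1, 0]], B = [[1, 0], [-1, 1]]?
Yes.

Two matrices over a field are similar if and only if they have the same invariant factors.

Both A and B have characteristic polynomial (x - 1)^2 and minimal polynomial (x - 1)^2. Computing further, both have invariant factors (x - 1)^2. Hence A and B are similar.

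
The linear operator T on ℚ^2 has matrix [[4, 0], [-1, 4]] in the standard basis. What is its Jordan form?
J = [[4, 1], [0, 4]]

The characteristic polynomial is det(xI - A) = (x - 4)^2, so the eigenvalues are 4 (algebraic multiplicity 2).

For λ = 4: rank(A - 4I) = 1, rank((A - 4I)^2) = 0. The eigenspace has dimension 2 - 1 = 1, so there is 1 Jordan block; the rank sequence gives block sizes [2].

Assembling the blocks gives the Jordan form J above.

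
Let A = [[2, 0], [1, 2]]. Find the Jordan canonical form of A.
J = [[2, 1], [0, 2]]

The characteristic polynomial is det(xI - A) = (x - 2)^2, so the eigenvalues are 2 (algebraic multiplicity 2).

For λ = 2: rank(A - 2I) = 1, rank((A - 2I)^2) = 0. The eigenspace has dimension 2 - 1 = 1, so there is 1 Jordan block; the rank sequence gives block sizes [2].

Assembling the blocks gives the Jordan form J above.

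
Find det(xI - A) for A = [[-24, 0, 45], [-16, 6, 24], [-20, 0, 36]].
χ_A(x) = (x - 6)^3

xI - A = [[x + 24, 0, -45], [16, x - 6, -24], [20, 0, x - 36]].

Expanding det(xI - A) along the first row:
det(xI - A) = + (x + 24)·det([[x - 6, -24], [0, x - 36]]) - (0)·det([[16, -24], [20, x - 36]]) + (-45)·det([[16, x - 6], [20, 0]]).

Evaluating gives χ_A(x) = x^3 - 18x^2 + 108x - 216 = (x - 6)^3.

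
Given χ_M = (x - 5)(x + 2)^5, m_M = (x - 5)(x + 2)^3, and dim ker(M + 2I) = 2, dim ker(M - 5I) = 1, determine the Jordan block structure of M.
Jordan blocks: (-2, 3), (-2, 2), (5, 1)

λ = -2: algebraic multiplicity 5 (exponent in χ_M), largest block size 3 (exponent in m_M), 2 blocks (geometric multiplicity). These force block sizes [3, 2].
λ = 5: algebraic multiplicity 1 (exponent in χ_M), largest block size 1 (exponent in m_M), 1 block (geometric multiplicity). This forces block sizes [1].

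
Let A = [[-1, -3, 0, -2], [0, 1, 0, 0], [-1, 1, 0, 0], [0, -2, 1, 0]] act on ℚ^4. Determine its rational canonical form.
The invariant factors of A (the non-unit diagonal entries of the Smith normal form of xI - A over ℚ[x]) are (x - 1)^2(x^2 + 2x + 2), each dividing the next. The characteristic polynomial is their product, (x - 1)^2(x^2 + 2x + 2).

The rational canonical form is the block-diagonal matrix of companion matrices C(f_i):
R = [[0, 0, 0, -2], [1, 0, 0, 2], [0, 1, 0, 1], [0, 0, 1, 0]].

Note the characteristic polynomial does not split into linear factors over ℚ, so A has no Jordan form over ℚ; the rational canonical form exists over any field.

R = [[0, 0, 0, -2], [1, 0, 0, 2], [0, 1, 0, 1], [0, 0, 1, 0]]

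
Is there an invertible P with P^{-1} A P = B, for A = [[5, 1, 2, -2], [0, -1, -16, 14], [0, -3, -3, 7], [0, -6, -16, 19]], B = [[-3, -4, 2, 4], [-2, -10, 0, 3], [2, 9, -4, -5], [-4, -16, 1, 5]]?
trace(A) = 20 but trace(B) = -12. The trace is a similarity invariant, so A and B are not similar.

No.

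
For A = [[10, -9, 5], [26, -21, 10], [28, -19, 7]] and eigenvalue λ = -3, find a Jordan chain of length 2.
We seek v_1 ∈ ker((A + 3I)^2) \ ker(A + 3I), then set v_{i+1} = (A + 3I) v_i.

One such chain is v_1 = [[1, 3, 3]]^T, v_2 = [[1, 2, 1]]^T. Check: (A + 3I) v_2 = [[0, 0, 0]]^T = 0.

v_1 = [[1, 3, 3]]^T, v_2 = [[1, 2, 1]]^T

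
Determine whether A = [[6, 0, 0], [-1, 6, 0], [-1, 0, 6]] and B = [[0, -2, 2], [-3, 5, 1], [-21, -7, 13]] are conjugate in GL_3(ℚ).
Yes.

Two matrices over a field are similar if and only if they have the same invariant factors.

Both A and B have characteristic polynomial (x - 6)^3 and minimal polynomial (x - 6)^2. Computing further, both have invariant factors x - 6, (x - 6)^2. Hence A and B are similar.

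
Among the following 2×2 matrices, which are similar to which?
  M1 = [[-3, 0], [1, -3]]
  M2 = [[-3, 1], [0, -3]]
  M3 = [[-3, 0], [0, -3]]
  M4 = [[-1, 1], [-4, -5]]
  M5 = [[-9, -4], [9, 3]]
Characteristic polynomials: χ_{M1} = (x + 3)^2, χ_{M2} = (x + 3)^2, χ_{M3} = (x + 3)^2, χ_{M4} = (x + 3)^2, χ_{M5} = (x + 3)^2.

{M1, M2, M4, M5}: invariant factors (x + 3)^2.

{M3}: invariant factors x + 3, x + 3.

Matrices are similar if and only if their invariant-factor lists agree; the partition into similarity classes is {M1, M2, M4, M5}, {M3}.

2 classes: {M1, M2, M4, M5}, {M3}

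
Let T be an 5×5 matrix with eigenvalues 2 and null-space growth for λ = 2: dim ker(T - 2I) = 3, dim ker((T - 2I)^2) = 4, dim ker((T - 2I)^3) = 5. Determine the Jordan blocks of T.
λ = 2: successive nullity increments [3, 1, 1] count blocks of size ≥ k; block sizes are [3, 1, 1].

Jordan blocks: (2, 3), (2, 1), (2, 1)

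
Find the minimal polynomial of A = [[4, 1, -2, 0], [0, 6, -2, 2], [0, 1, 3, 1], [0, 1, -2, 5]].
The characteristic polynomial factors as (x - 5)^2(x - 4)^2. The minimal polynomial is ∏(x - λ)^{k_λ} where k_λ is the size of the largest Jordan block at λ.

For λ = 4: rank(A - 4I) = 3, and the largest Jordan block has size 2 (the smallest k with rank((A - 4I)^k) = rank((A - 4I)^(k+1))).
For λ = 5: rank(A - 5I) = 3, and the largest Jordan block has size 2 (the smallest k with rank((A - 5I)^k) = rank((A - 5I)^(k+1))).

So m_A(x) = (x - 5)^2(x - 4)^2.

m_A(x) = (x - 5)^2(x - 4)^2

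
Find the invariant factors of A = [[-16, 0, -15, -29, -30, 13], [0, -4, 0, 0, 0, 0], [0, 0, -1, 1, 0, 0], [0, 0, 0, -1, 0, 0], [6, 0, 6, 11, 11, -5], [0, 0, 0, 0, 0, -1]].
(x + 1)^2(x + 4), (x + 1)^2(x + 4)

The Jordan structure of A has elementary divisors (x + 4), (x + 4), (x + 1)^2, (x + 1)^2. Arranging the block sizes at each eigenvalue in decreasing order and taking row products gives the invariant factors.

Invariant factors (smallest first, each dividing the next): (x + 1)^2(x + 4), (x + 1)^2(x + 4).

Check: the last factor (x + 1)^2(x + 4) is the minimal polynomial, and the product (x + 1)^4(x + 4)^2 is the characteristic polynomial.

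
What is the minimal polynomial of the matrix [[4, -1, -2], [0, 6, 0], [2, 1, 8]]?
The characteristic polynomial factors as (x - 6)^3. The minimal polynomial is ∏(x - λ)^{k_λ} where k_λ is the size of the largest Jordan block at λ.

For λ = 6: rank(A - 6I) = 1, and the largest Jordan block has size 2 (the smallest k with rank((A - 6I)^k) = rank((A - 6I)^(k+1))).

So m_A(x) = (x - 6)^2.

m_A(x) = (x - 6)^2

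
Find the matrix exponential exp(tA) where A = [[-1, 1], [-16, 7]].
A has Jordan form J = [[3, 1], [0, 3]] with A = PJP^{-1}, so e^{tA} = P e^{tJ} P^{-1}.

For a Jordan block J_k(λ), e^{tJ_k(λ)} = e^{λt} · (I + tN + t^2 N^2/2! + ... + t^{k-1} N^{k-1}/(k-1)!) where N is the nilpotent superdiagonal part.

Assembling the blocks and conjugating back gives the entries of e^{tA} as shown above.

e^{tA} = [[(1 - 4*t)*e^{3*t}, t*e^{3*t}], [-16*t*e^{3*t}, (4*t + 1)*e^{3*t}]]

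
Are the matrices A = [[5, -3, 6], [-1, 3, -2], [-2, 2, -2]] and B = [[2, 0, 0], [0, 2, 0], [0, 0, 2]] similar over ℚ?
No.

Both have characteristic polynomial (x - 2)^3, but the minimal polynomial of A is (x - 2)^2 while the minimal polynomial of B is x - 2. The minimal polynomial is a similarity invariant, so A and B are not similar.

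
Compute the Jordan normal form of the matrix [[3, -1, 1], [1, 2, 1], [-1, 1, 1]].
The characteristic polynomial is det(xI - A) = (x - 2)^3, so the eigenvalues are 2 (algebraic multiplicity 3).

For λ = 2: rank(A - 2I) = 2, rank((A - 2I)^2) = 1, rank((A - 2I)^3) = 0. The eigenspace has dimension 3 - 2 = 1, so there is 1 Jordan block; the rank sequence gives block sizes [3].

Assembling the blocks gives the Jordan form J above.

J = [[2, 1, 0], [0, 2, 1], [0, 0, 2]]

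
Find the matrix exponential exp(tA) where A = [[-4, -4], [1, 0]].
A has Jordan form J = [[-2, 1], [0, -2]] with A = PJP^{-1}, so e^{tA} = P e^{tJ} P^{-1}.

For a Jordan block J_k(λ), e^{tJ_k(λ)} = e^{λt} · (I + tN + t^2 N^2/2! + ... + t^{k-1} N^{k-1}/(k-1)!) where N is the nilpotent superdiagonal part.

Assembling the blocks and conjugating back gives the entries of e^{tA} as shown above.

e^{tA} = [[(1 - 2*t)*e^{-2*t}, -4*t*e^{-2*t}], [t*e^{-2*t}, (2*t + 1)*e^{-2*t}]]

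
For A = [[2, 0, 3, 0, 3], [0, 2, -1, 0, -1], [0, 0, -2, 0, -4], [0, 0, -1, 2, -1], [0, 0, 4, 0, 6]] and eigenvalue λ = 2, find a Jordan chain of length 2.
v_1 = [[-6, 2, 9, 2, -8]]^T, v_2 = [[3, -1, -4, -1, 4]]^T

We seek v_1 ∈ ker((A - 2I)^2) \ ker(A - 2I), then set v_{i+1} = (A - 2I) v_i.

One such chain is v_1 = [[-6, 2, 9, 2, -8]]^T, v_2 = [[3, -1, -4, -1, 4]]^T. Check: (A - 2I) v_2 = [[0, 0, 0, 0, 0]]^T = 0.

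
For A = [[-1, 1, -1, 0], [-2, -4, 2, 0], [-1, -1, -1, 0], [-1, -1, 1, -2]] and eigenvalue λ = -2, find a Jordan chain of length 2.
We seek v_1 ∈ ker((A + 2I)^2) \ ker(A + 2I), then set v_{i+1} = (A + 2I) v_i.

One such chain is v_1 = [[0, 1, 0, 0]]^T, v_2 = [[1, -2, -1, -1]]^T. Check: (A + 2I) v_2 = [[0, 0, 0, 0]]^T = 0.

v_1 = [[0, 1, 0, 0]]^T, v_2 = [[1, -2, -1, -1]]^T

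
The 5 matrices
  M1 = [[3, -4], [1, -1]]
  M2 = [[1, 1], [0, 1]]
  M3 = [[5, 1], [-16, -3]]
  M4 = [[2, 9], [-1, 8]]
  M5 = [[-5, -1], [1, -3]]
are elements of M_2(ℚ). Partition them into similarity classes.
Characteristic polynomials: χ_{M1} = (x - 1)^2, χ_{M2} = (x - 1)^2, χ_{M3} = (x - 1)^2, χ_{M4} = (x - 5)^2, χ_{M5} = (x + 4)^2.

{M1, M2, M3}: invariant factors (x - 1)^2.

{M4}: invariant factors (x - 5)^2.

{M5}: invariant factors (x + 4)^2.

Matrices are similar if and only if their invariant-factor lists agree; the partition into similarity classes is {M1, M2, M3}, {M4}, {M5}.

3 classes: {M1, M2, M3}, {M4}, {M5}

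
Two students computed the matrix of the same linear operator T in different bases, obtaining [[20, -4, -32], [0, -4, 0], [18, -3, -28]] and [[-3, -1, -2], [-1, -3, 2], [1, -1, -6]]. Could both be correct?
Two matrices over a field are similar if and only if they have the same invariant factors.

Both A and B have characteristic polynomial (x + 4)^3 and minimal polynomial (x + 4)^2. Computing further, both have invariant factors x + 4, (x + 4)^2. Hence A and B are similar.

Yes.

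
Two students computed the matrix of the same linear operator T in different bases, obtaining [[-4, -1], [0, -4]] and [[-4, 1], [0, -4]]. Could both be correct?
Two matrices over a field are similar if and only if they have the same invariant factors.

Both A and B have characteristic polynomial (x + 4)^2 and minimal polynomial (x + 4)^2. Computing further, both have invariant factors (x + 4)^2. Hence A and B are similar.

Yes.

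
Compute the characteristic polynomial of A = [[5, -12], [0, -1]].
χ_A(x) = (x - 5)(x + 1)

xI - A = [[x - 5, 12], [0, x + 1]].

Expanding det(xI - A) along the first row:
det(xI - A) = + (x - 5)·det([[x + 1]]) - (12)·det([[0]]).

Evaluating gives χ_A(x) = x^2 - 4x - 5 = (x - 5)(x + 1).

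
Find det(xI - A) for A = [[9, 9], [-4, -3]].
χ_A(x) = (x - 3)^2

xI - A = [[x - 9, -9], [4, x + 3]].

Expanding det(xI - A) along the first row:
det(xI - A) = + (x - 9)·det([[x + 3]]) - (-9)·det([[4]]).

Evaluating gives χ_A(x) = x^2 - 6x + 9 = (x - 3)^2.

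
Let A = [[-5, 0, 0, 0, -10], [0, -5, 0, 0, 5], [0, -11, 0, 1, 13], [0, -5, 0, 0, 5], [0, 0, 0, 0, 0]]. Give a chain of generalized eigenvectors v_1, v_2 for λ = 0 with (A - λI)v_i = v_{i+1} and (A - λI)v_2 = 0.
v_1 = [[0, 0, 0, 1, 0]]^T, v_2 = [[0, 0, 1, 0, 0]]^T

We seek v_1 ∈ ker(A^2) \ ker(A), then set v_{i+1} = A v_i.

One such chain is v_1 = [[0, 0, 0, 1, 0]]^T, v_2 = [[0, 0, 1, 0, 0]]^T. Check: A v_2 = [[0, 0, 0, 0, 0]]^T = 0.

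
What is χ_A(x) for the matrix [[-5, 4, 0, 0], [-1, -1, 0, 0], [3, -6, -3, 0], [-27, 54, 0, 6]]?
xI - A = [[x + 5, -4, 0, 0], [1, x + 1, 0, 0], [-3, 6, x + 3, 0], [27, -54, 0, x - 6]].

Expanding det(xI - A) along the first row:
det(xI - A) = + (x + 5)·det([[x + 1, 0, 0], [6, x + 3, 0], [-54, 0, x - 6]]) - (-4)·det([[1, 0, 0], [-3, x + 3, 0], [27, 0, x - 6]]) + (0)·det([[1, x + 1, 0], [-3, 6, 0], [27, -54, x - 6]]) - (0)·det([[1, x + 1, 0], [-3, 6, x + 3], [27, -54, 0]]).

Evaluating gives χ_A(x) = x^4 + 3x^3 - 27x^2 - 135x - 162 = (x - 6)(x + 3)^3.

χ_A(x) = (x - 6)(x + 3)^3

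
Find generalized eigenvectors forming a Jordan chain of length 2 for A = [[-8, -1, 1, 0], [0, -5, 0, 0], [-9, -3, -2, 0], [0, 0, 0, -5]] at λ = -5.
We seek v_1 ∈ ker((A + 5I)^2) \ ker(A + 5I), then set v_{i+1} = (A + 5I) v_i.

One such chain is v_1 = [[-1, 1, -3, 0]]^T, v_2 = [[-1, 0, -3, 0]]^T. Check: (A + 5I) v_2 = [[0, 0, 0, 0]]^T = 0.

v_1 = [[-1, 1, -3, 0]]^T, v_2 = [[-1, 0, -3, 0]]^T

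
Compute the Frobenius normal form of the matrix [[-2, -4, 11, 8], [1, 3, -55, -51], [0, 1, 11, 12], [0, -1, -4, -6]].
R = [[0, 0, 0, -100], [1, 0, 0, -60], [0, 1, 0, 11], [0, 0, 1, 6]]

The invariant factors of A (the non-unit diagonal entries of the Smith normal form of xI - A over ℚ[x]) are (x - 5)^2(x + 2)^2, each dividing the next. The characteristic polynomial is their product, (x - 5)^2(x + 2)^2.

The rational canonical form is the block-diagonal matrix of companion matrices C(f_i):
R = [[0, 0, 0, -100], [1, 0, 0, -60], [0, 1, 0, 11], [0, 0, 1, 6]].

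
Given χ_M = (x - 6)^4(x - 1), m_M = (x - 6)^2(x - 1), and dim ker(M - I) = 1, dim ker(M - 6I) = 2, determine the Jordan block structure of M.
λ = 1: algebraic multiplicity 1 (exponent in χ_M), largest block size 1 (exponent in m_M), 1 block (geometric multiplicity). This forces block sizes [1].
λ = 6: algebraic multiplicity 4 (exponent in χ_M), largest block size 2 (exponent in m_M), 2 blocks (geometric multiplicity). These force block sizes [2, 2].

Jordan blocks: (1, 1), (6, 2), (6, 2)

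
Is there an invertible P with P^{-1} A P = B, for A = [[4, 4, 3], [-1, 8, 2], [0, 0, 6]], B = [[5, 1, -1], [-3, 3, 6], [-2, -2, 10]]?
Two matrices over a field are similar if and only if they have the same invariant factors.

Both A and B have characteristic polynomial (x - 6)^3 and minimal polynomial (x - 6)^3. Computing further, both have invariant factors (x - 6)^3. Hence A and B are similar.

Yes.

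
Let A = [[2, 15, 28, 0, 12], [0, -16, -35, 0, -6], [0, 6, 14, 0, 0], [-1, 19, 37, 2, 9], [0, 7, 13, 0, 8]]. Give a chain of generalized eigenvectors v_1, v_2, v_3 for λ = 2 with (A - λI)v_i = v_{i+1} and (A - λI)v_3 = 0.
We seek v_1 ∈ ker((A - 2I)^3) \ ker((A - 2I)^2), then set v_{i+1} = (A - 2I) v_i.

One such chain is v_1 = [[0, -2, 1, 2, 0]]^T, v_2 = [[-2, 1, 0, -1, -1]]^T, v_3 = [[3, -12, 6, 12, 1]]^T. Check: (A - 2I) v_3 = [[0, 0, 0, 0, 0]]^T = 0.

v_1 = [[0, -2, 1, 2, 0]]^T, v_2 = [[-2, 1, 0, -1, -1]]^T, v_3 = [[3, -12, 6, 12, 1]]^T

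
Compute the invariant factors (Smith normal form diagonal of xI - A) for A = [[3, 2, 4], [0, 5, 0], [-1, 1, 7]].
x - 5, (x - 5)^2

The Jordan structure of A has elementary divisors (x - 5)^2, (x - 5). Arranging the block sizes at each eigenvalue in decreasing order and taking row products gives the invariant factors.

Invariant factors (smallest first, each dividing the next): x - 5, (x - 5)^2.

Check: the last factor (x - 5)^2 is the minimal polynomial, and the product (x - 5)^3 is the characteristic polynomial.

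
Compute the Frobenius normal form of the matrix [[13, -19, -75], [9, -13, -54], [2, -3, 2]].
R = [[0, 0, 25], [1, 0, 10], [0, 1, 2]]

The invariant factors of A (the non-unit diagonal entries of the Smith normal form of xI - A over ℚ[x]) are (x - 5)(x^2 + 3x + 5), each dividing the next. The characteristic polynomial is their product, (x - 5)(x^2 + 3x + 5).

The rational canonical form is the block-diagonal matrix of companion matrices C(f_i):
R = [[0, 0, 25], [1, 0, 10], [0, 1, 2]].

Note the characteristic polynomial does not split into linear factors over ℚ, so A has no Jordan form over ℚ; the rational canonical form exists over any field.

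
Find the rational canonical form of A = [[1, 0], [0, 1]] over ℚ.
R = [[1, 0], [0, 1]]

The invariant factors of A (the non-unit diagonal entries of the Smith normal form of xI - A over ℚ[x]) are x - 1, x - 1, each dividing the next. The characteristic polynomial is their product, (x - 1)^2.

The rational canonical form is the block-diagonal matrix of companion matrices C(f_i):
R = [[1, 0], [0, 1]].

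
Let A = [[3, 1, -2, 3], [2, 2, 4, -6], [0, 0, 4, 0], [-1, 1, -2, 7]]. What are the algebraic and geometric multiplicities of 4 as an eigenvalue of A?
The characteristic polynomial is (x - 4)^4, so the factor x - 4 appears with exponent 4: the algebraic multiplicity is 4.

rank(A - 4I) = 1, so the eigenspace has dimension 4 - 1 = 3: the geometric multiplicity is 3.

Since 3 < 4, A is not diagonalizable.

algebraic multiplicity 4, geometric multiplicity 3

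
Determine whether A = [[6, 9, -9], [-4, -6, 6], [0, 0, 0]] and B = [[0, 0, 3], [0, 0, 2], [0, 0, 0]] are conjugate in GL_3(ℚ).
Yes.

Two matrices over a field are similar if and only if they have the same invariant factors.

Both A and B have characteristic polynomial x^3 and minimal polynomial x^2. Computing further, both have invariant factors x, x^2. Hence A and B are similar.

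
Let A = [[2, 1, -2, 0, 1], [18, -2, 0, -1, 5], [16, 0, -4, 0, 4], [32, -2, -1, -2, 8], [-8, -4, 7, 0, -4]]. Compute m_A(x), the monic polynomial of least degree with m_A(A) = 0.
The characteristic polynomial factors as (x + 2)^5. The minimal polynomial is ∏(x - λ)^{k_λ} where k_λ is the size of the largest Jordan block at λ.

For λ = -2: rank(A + 2I) = 3, and the largest Jordan block has size 3 (the smallest k with rank((A + 2I)^k) = rank((A + 2I)^(k+1))).

So m_A(x) = (x + 2)^3.

m_A(x) = (x + 2)^3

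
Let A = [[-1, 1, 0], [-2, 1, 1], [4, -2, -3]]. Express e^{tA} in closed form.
A has Jordan form J = [[-1, 1, 0], [0, -1, 1], [0, 0, -1]] with A = PJP^{-1}, so e^{tA} = P e^{tJ} P^{-1}.

For a Jordan block J_k(λ), e^{tJ_k(λ)} = e^{λt} · (I + tN + t^2 N^2/2! + ... + t^{k-1} N^{k-1}/(k-1)!) where N is the nilpotent superdiagonal part.

Assembling the blocks and conjugating back gives the entries of e^{tA} as shown above.

e^{tA} = [[(1 - t^2)*e^{-t}, t*(t + 1)*e^{-t}, t^2*e^{-t}/2], [-2*t*e^{-t}, (2*t + 1)*e^{-t}, t*e^{-t}], [2*t*(2 - t)*e^{-t}, 2*t*(t - 1)*e^{-t}, (t^2 - 2*t + 1)*e^{-t}]]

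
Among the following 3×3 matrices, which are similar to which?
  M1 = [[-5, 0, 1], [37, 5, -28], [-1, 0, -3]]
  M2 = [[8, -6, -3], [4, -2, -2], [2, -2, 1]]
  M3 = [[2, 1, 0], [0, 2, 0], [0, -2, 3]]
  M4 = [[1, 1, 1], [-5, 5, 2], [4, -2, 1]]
Characteristic polynomials: χ_{M1} = (x - 5)(x + 4)^2, χ_{M2} = (x - 3)(x - 2)^2, χ_{M3} = (x - 3)(x - 2)^2, χ_{M4} = (x - 3)(x - 2)^2.

{M1}: invariant factors (x - 5)(x + 4)^2.

{M2}: invariant factors x - 2, (x - 3)(x - 2).

{M3, M4}: invariant factors (x - 3)(x - 2)^2.

Matrices are similar if and only if their invariant-factor lists agree; the partition into similarity classes is {M1}, {M2}, {M3, M4}.

3 classes: {M1}, {M2}, {M3, M4}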